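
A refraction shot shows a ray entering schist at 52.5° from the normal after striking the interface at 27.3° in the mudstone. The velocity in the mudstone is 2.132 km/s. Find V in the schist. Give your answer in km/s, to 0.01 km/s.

3.69 km/s

Snell's law: sin 27.3°/V₁ = sin 52.5°/V₂.
V₂ = V₁·sin 52.5°/sin 27.3° = 2.132 × 1.7298 = 3.69 km/s.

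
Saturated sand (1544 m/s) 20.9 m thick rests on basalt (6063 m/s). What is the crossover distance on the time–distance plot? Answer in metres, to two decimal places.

θ_c = arcsin(1544/6063) = 14.75°, so cos θ_c = 0.9670 and tᵢ = 2h cos θ_c/V₁ = 0.0262 s.
At crossover x/V₁ = x/V₂ + tᵢ ⇒ x = tᵢ/(1/V₁ − 1/V₂) = 0.02618/(6.4767e-04 − 1.6493e-04) = 54.23 m.

54.23 m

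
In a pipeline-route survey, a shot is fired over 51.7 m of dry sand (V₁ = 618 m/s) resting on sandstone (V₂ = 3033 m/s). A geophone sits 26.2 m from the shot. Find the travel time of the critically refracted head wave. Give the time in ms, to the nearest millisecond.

t = x/V₂ + 2h·√(V₂²−V₁²)/(V₁V₂).
√(V₂²−V₁²) = √(3033²−618²) = 2969.4 m/s; delay term = 2·51.7·2969.4/(618·3033) = 0.16380 s.
t = 26.2/3033 + 0.16380 = 0.17244 s.

172 ms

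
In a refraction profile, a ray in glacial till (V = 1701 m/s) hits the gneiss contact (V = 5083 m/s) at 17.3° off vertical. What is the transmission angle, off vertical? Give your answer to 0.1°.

62.7°

Snell's law: sin θ₂ = (V₂/V₁)·sin θ₁ = (5083/1701)·sin 17.3° = 0.8886.
θ₂ = sin⁻¹(0.8886) = 62.70° (from vertical).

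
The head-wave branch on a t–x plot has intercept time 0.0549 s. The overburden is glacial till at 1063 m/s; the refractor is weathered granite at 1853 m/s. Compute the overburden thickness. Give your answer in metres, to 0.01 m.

θ_c = arcsin(1063/1853) = 35.01°; cos θ_c = 0.8191.
tᵢ = 2h cos θ_c/V₁ ⇒ h = tᵢ·V₁/(2 cos θ_c) = 0.0549·1063/(2·0.8191) = 35.62 m.

35.62 m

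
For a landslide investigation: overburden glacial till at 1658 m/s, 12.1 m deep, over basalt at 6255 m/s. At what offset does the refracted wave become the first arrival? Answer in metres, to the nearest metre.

32 m

θ_c = arcsin(1658/6255) = 15.37°, so cos θ_c = 0.9642 and tᵢ = 2h cos θ_c/V₁ = 0.0141 s.
At crossover x/V₁ = x/V₂ + tᵢ ⇒ x = tᵢ/(1/V₁ − 1/V₂) = 0.01407/(6.0314e-04 − 1.5987e-04) = 31.75 m.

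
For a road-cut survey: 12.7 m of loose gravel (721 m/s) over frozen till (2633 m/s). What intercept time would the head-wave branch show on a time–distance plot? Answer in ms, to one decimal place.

33.9 ms

tᵢ = 2h·√(V₂²−V₁²)/(V₁V₂).
√(V₂²−V₁²) = √(2633²−721²) = 2532.4 m/s.
tᵢ = 2·12.7·2532.4/(721·2633) = 0.03388 s.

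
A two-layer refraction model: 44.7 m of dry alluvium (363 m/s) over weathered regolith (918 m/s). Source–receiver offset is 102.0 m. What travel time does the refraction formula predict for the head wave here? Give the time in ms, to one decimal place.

θ_c = arcsin(V₁/V₂) = arcsin(363/918) = 23.29°, cos θ_c = 0.9185.
Intercept time tᵢ = 2h cos θ_c / V₁ = 2·44.7·0.9185/363 = 0.22621 s.
t = x/V₂ + tᵢ = 102.0/918 + 0.22621 = 0.33732 s.

337.3 ms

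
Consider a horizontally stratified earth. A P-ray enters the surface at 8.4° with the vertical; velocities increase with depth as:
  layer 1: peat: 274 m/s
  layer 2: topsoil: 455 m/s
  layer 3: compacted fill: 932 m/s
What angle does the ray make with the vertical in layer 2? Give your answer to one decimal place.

14.0°

Ray parameter p = sin 8.4° / 274 = 5.3315e-04 s/m.
sin θ_2 = p·V_2 = 5.3315e-04 × 455 = 0.2426.
θ_2 = 14.04° from the vertical.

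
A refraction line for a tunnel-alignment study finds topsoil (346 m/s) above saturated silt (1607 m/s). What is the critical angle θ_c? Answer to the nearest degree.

12°

Critical incidence: sin θ_c = V₁/V₂ = 346/1607 = 0.2153.
θ_c = arcsin 0.2153 = 12.43°.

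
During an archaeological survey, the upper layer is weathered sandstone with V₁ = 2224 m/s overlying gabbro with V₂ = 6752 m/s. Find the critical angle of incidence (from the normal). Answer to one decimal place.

Critical incidence: sin θ_c = V₁/V₂ = 2224/6752 = 0.3294.
θ_c = arcsin 0.3294 = 19.23°.

19.2°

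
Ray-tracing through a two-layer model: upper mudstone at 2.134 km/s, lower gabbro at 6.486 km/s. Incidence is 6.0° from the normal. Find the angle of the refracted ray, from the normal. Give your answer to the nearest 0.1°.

18.5°

sin θ₁/V₁ = sin θ₂/V₂ ⇒ sin θ₂ = 6.486·sin 6.0°/2.134 = 6.486·0.1045/2.134 = 0.3177.
θ₂ = sin⁻¹(0.3177) = 18.52° (from vertical).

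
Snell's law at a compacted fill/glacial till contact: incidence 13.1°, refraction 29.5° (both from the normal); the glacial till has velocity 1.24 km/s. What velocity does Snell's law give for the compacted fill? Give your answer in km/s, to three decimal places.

Snell's law: sin 13.1°/V₁ = sin 29.5°/V₂.
V₁ = V₂·sin 13.1°/sin 29.5° = 1.24 × 0.4603 = 0.571 km/s.

0.571 km/s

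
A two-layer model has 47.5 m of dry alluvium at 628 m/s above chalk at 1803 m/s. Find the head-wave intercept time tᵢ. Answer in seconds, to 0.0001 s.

θ_c = arcsin(V₁/V₂) = arcsin(628/1803) = 20.38°; cos θ_c = 0.9374.
tᵢ = 2h·cos θ_c / V₁ = 2·47.5·0.9374 / 628 = 0.14180 s.

0.1418 s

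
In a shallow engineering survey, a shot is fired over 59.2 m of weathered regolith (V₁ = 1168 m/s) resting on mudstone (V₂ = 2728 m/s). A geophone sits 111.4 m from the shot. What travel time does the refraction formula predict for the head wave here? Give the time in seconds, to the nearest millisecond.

0.132 s

θ_c = arcsin(V₁/V₂) = arcsin(1168/2728) = 25.35°, cos θ_c = 0.9037.
Intercept time tᵢ = 2h cos θ_c / V₁ = 2·59.2·0.9037/1168 = 0.09161 s.
t = x/V₂ + tᵢ = 111.4/2728 + 0.09161 = 0.13244 s.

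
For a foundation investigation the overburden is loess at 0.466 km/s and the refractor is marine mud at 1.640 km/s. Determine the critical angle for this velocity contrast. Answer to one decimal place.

Critical incidence: sin θ_c = V₁/V₂ = 0.466/1.640 = 0.2841.
θ_c = arcsin 0.2841 = 16.51°.

16.5°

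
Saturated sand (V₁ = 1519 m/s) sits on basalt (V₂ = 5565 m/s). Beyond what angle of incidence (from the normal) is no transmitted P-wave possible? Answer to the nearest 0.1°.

At critical incidence the refracted ray runs along the interface (θ₂ = 90°), so sin θ_c = V₁/V₂.
θ_c = arcsin(1519/5565) = arcsin 0.2730 = 15.84°.

15.8°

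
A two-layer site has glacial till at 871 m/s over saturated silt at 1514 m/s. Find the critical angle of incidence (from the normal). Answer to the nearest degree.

35°

At critical incidence the refracted ray runs along the interface (θ₂ = 90°), so sin θ_c = V₁/V₂.
θ_c = arcsin(871/1514) = arcsin 0.5753 = 35.12°.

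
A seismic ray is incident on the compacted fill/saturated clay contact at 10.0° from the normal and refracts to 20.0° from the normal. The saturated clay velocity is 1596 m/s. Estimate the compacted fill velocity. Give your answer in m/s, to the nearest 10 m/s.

810 m/s

Snell's law: sin 10.0°/V₁ = sin 20.0°/V₂.
V₁ = V₂·sin 10.0°/sin 20.0° = 1596 × 0.5077 = 810.31 m/s.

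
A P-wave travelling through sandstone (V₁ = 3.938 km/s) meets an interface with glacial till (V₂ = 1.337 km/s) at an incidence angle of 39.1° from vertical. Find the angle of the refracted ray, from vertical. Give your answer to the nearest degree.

12°

Snell's law: sin θ₂ = (V₂/V₁)·sin θ₁ = (1.337/3.938)·sin 39.1° = 0.2141.
θ₂ = sin⁻¹(0.2141) = 12.36° (from vertical).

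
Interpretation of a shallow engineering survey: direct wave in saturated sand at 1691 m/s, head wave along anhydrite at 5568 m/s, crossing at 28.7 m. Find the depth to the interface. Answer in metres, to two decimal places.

h = (x_cross/2)·√((V₂−V₁)/(V₂+V₁)).
(V₂−V₁)/(V₂+V₁) = (5568−1691)/(5568+1691) = 0.5341; √ = 0.7308.
h = (28.7/2)·0.7308 = 10.49 m.

10.49 m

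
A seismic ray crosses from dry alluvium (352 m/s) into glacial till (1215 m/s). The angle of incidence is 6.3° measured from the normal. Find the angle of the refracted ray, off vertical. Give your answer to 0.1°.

22.3°

sin θ₁/V₁ = sin θ₂/V₂ ⇒ sin θ₂ = 1215·sin 6.3°/352 = 1215·0.1097/352 = 0.3788.
θ₂ = sin⁻¹(0.3788) = 22.26° (from vertical).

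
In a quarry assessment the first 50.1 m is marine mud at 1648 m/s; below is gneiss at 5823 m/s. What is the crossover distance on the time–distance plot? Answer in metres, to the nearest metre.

134 m

θ_c = arcsin(1648/5823) = 16.44°, so cos θ_c = 0.9591 and tᵢ = 2h cos θ_c/V₁ = 0.0583 s.
At crossover x/V₁ = x/V₂ + tᵢ ⇒ x = tᵢ/(1/V₁ − 1/V₂) = 0.05832/(6.0680e-04 − 1.7173e-04) = 134.04 m.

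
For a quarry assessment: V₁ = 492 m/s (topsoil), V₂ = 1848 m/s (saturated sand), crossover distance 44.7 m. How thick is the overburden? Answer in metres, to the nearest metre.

x_cross = 2h·√((V₂+V₁)/(V₂−V₁)) → h = x_cross / (2·√((V₂+V₁)/(V₂−V₁))).
√((V₂+V₁)/(V₂−V₁)) = √((1848+492)/(1848−492)) = 1.3136.
h = 44.7 / (2·1.3136) = 17.01 m.

17 m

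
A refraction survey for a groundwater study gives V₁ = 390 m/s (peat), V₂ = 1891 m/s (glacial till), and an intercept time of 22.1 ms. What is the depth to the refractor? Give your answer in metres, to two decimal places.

4.40 m

h = tᵢ·V₁·V₂ / (2·√(V₂²−V₁²)).
√(V₂²−V₁²) = √(1891² − 390²) = 1850.3 m/s.
h = 0.0221 s × 390 × 1891 / (2 × 1850.3) = 4.40 m.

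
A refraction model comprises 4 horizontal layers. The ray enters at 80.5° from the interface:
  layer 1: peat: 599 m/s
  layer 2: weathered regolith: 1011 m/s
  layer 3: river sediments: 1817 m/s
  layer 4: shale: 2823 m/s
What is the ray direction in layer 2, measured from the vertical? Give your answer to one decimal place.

From the normal: θ₁ = 90° − 80.5° = 9.5°.
Ray parameter p = sin 9.5° / 599 = 2.7554e-04 s/m.
sin θ_2 = p·V_2 = 2.7554e-04 × 1011 = 0.2786.
θ_2 = 16.17° from the vertical.

16.2°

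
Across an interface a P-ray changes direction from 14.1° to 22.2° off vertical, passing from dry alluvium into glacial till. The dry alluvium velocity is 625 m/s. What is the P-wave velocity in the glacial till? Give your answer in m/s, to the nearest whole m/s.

Snell's law: sin 14.1°/V₁ = sin 22.2°/V₂.
V₂ = V₁·sin 22.2°/sin 14.1° = 625 × 1.5510 = 969.36 m/s.

969 m/s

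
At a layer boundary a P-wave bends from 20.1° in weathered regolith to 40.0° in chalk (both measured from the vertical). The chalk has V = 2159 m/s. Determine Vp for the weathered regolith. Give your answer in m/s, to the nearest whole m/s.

Snell's law: sin 20.1°/V₁ = sin 40.0°/V₂.
V₁ = V₂·sin 20.1°/sin 40.0° = 2159 × 0.5346 = 1154.29 m/s.

1154 m/s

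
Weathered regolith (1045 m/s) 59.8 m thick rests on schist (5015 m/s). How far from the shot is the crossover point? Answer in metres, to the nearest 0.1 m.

147.8 m

x_cross = 2h·√((V₂+V₁)/(V₂−V₁)).
(V₂+V₁)/(V₂−V₁) = (5015+1045)/(5015−1045) = 1.5264; √ = 1.2355.
x_cross = 2·59.8·1.2355 = 147.77 m.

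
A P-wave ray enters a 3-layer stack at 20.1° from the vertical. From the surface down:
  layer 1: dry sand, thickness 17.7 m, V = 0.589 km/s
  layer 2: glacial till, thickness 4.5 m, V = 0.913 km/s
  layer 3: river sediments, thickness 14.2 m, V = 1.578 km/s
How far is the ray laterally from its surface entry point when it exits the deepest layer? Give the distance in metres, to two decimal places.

Ray parameter p = sin 20.1° / 0.589 km/s = 5.8346e-01 s/km.
Layer 1: θ = 20.10°; offset = 17.7·tan 20.10° = 6.4773 m.
Layer 2: sin θ = p·0.913 = 0.5327 → θ = 32.19°; offset = 4.5·tan 32.19° = 2.8325 m.
Layer 3: sin θ = p·1.578 = 0.9207 → θ = 67.03°; offset = 14.2·tan 67.03° = 33.5007 m.
Summing the layer offsets gives 42.8105 m.

42.81 m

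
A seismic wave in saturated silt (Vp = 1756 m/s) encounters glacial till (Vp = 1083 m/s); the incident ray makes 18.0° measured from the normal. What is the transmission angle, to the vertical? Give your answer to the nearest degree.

11°

sin θ₁/V₁ = sin θ₂/V₂ ⇒ sin θ₂ = 1083·sin 18.0°/1756 = 1083·0.3090/1756 = 0.1906.
θ₂ = arcsin 0.1906 = 10.99° from the normal.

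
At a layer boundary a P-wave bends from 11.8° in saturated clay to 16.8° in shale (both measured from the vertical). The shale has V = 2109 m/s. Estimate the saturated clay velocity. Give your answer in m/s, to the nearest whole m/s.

Snell's law: sin 11.8°/V₁ = sin 16.8°/V₂.
V₁ = V₂·sin 11.8°/sin 16.8° = 2109 × 0.7075 = 1492.16 m/s.

1492 m/s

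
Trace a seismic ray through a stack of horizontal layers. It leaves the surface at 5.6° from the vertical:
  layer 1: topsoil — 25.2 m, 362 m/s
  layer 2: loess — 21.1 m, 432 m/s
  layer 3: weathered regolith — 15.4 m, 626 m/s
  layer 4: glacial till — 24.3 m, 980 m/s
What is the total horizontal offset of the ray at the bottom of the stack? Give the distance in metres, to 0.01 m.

Apply Snell's law at each interface; in layer i the horizontal offset is hᵢ·tan θᵢ.
Layer 1: θ = 5.60°; offset = 25.2·tan 5.60° = 2.4709 m.
Layer 2: sin θ = 432·sin 5.6°/362 = 0.1165, θ = 6.69°; offset = 21.1·tan 6.69° = 2.4740 m.
Layer 3: sin θ = 626·sin 5.6°/362 = 0.1687, θ = 9.72°; offset = 15.4·tan 9.72° = 2.6365 m.
Layer 4: sin θ = 980·sin 5.6°/362 = 0.2642, θ = 15.32°; offset = 24.3·tan 15.32° = 6.6559 m.
Σ offsets = 14.2373 m.

14.24 m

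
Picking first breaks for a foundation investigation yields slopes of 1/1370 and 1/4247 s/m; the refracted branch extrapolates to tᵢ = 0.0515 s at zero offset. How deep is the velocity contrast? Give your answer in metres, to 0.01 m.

37.27 m

h = tᵢ·V₁·V₂ / (2·√(V₂²−V₁²)).
√(V₂²−V₁²) = √(4247² − 1370²) = 4020.0 m/s.
h = 0.0515 s × 1370 × 4247 / (2 × 4020.0) = 37.27 m.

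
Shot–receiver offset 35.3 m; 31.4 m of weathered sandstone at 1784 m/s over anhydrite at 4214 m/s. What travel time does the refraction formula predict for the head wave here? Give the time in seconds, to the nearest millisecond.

0.040 s

t = x/V₂ + 2h·√(V₂²−V₁²)/(V₁V₂).
√(V₂²−V₁²) = √(4214²−1784²) = 3817.7 m/s; delay term = 2·31.4·3817.7/(1784·4214) = 0.03189 s.
t = 35.3/4214 + 0.03189 = 0.04027 s.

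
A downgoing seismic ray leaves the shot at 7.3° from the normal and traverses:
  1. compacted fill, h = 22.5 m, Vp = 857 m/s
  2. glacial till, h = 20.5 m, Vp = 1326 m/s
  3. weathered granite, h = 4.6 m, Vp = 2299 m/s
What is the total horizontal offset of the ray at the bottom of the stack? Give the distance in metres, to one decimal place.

Apply Snell's law at each interface; in layer i the horizontal offset is hᵢ·tan θᵢ.
Layer 1: θ = 7.30°; offset = 22.5·tan 7.30° = 2.882 m.
Layer 2: sin θ = 1326·sin 7.3°/857 = 0.1966, θ = 11.34°; offset = 20.5·tan 11.34° = 4.111 m.
Layer 3: sin θ = 2299·sin 7.3°/857 = 0.3409, θ = 19.93°; offset = 4.6·tan 19.93° = 1.668 m.
Total horizontal offset = 8.661 m.

8.7 m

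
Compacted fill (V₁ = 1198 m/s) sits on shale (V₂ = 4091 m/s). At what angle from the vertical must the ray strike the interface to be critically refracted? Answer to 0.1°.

17.0°

At critical incidence the refracted ray runs along the interface (θ₂ = 90°), so sin θ_c = V₁/V₂.
θ_c = arcsin(1198/4091) = arcsin 0.2928 = 17.03°.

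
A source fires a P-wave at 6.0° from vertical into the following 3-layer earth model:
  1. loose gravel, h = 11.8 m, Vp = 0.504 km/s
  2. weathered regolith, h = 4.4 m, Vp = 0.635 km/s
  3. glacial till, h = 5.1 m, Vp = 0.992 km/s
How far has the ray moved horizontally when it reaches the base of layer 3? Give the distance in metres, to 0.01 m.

2.90 m

p = sin θ₁/V₁ = sin 6.0°/0.504 = 2.0740e-01 s/km is conserved through the stack.
Layer 1: θ = 6.00°; offset = 11.8·tan 6.00° = 1.2402 m.
Layer 2: sin θ = p·0.635 = 0.1317 → θ = 7.57°; offset = 4.4·tan 7.57° = 0.5846 m.
Layer 3: sin θ = p·0.992 = 0.2057 → θ = 11.87°; offset = 5.1·tan 11.87° = 1.0722 m.
Total horizontal offset = 2.8970 m.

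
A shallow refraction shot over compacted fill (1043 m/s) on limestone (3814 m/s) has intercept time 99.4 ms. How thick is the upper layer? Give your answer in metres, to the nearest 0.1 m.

53.9 m

θ_c = arcsin(1043/3814) = 15.87°; cos θ_c = 0.9619.
tᵢ = 2h cos θ_c/V₁ ⇒ h = tᵢ·V₁/(2 cos θ_c) = 0.0994·1043/(2·0.9619) = 53.89 m.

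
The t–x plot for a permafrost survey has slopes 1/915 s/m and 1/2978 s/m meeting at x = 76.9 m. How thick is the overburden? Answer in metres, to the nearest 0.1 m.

28.0 m

x_cross = 2h·√((V₂+V₁)/(V₂−V₁)) → h = x_cross / (2·√((V₂+V₁)/(V₂−V₁))).
√((V₂+V₁)/(V₂−V₁)) = √((2978+915)/(2978−915)) = 1.3737.
h = 76.9 / (2·1.3737) = 27.99 m.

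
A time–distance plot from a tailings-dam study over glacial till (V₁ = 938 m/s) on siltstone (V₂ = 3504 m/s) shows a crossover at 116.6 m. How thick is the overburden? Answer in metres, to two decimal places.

44.31 m

x_cross = 2h·√((V₂+V₁)/(V₂−V₁)) → h = x_cross / (2·√((V₂+V₁)/(V₂−V₁))).
√((V₂+V₁)/(V₂−V₁)) = √((3504+938)/(3504−938)) = 1.3157.
h = 116.6 / (2·1.3157) = 44.31 m.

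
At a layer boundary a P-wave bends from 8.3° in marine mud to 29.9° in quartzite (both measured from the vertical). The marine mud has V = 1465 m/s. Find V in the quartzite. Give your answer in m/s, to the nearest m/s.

sin 8.3° = 0.1444; sin 29.9° = 0.4985.
V₂ = V₁·(sin θ₂/sin θ₁) = 1465·(0.4985/0.1444) = 5058.91 m/s.

5059 m/s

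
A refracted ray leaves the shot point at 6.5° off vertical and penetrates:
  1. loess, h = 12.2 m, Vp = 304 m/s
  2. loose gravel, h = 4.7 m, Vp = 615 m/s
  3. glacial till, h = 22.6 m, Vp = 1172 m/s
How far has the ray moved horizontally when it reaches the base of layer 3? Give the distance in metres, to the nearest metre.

Ray parameter p = sin 6.5° / 304 m/s = 3.7238e-04 s/m.
Layer 1: θ = 6.50°; offset = 12.2·tan 6.50° = 1.390 m.
Layer 2: sin θ = p·615 = 0.2290 → θ = 13.24°; offset = 4.7·tan 13.24° = 1.106 m.
Layer 3: sin θ = p·1172 = 0.4364 → θ = 25.88°; offset = 22.6·tan 25.88° = 10.962 m.
Total horizontal offset = 13.458 m.

13 m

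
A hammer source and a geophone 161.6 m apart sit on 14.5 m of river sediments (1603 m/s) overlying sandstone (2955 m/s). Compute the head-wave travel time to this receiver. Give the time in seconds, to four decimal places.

t = x/V₂ + 2h·√(V₂²−V₁²)/(V₁V₂).
√(V₂²−V₁²) = √(2955²−1603²) = 2482.4 m/s; delay term = 2·14.5·2482.4/(1603·2955) = 0.01520 s.
t = 161.6/2955 + 0.01520 = 0.06988 s.

0.0699 s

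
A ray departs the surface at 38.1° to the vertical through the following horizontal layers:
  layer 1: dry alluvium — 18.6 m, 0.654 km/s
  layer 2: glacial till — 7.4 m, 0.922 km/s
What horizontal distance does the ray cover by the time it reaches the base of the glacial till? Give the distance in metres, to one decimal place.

27.6 m

Apply Snell's law at each interface; in layer i the horizontal offset is hᵢ·tan θᵢ.
Layer 1: θ = 38.10°; offset = 18.6·tan 38.10° = 14.584 m.
Layer 2: sin θ = 0.922·sin 38.1°/0.654 = 0.8699, θ = 60.45°; offset = 7.4·tan 60.45° = 13.051 m.
Σ offsets = 27.635 m.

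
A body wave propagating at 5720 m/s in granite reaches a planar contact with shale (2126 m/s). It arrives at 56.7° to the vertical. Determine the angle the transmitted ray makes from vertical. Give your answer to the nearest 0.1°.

18.1°

sin θ₁/V₁ = sin θ₂/V₂ ⇒ sin θ₂ = 2126·sin 56.7°/5720 = 2126·0.8358/5720 = 0.3107.
θ₂ = arcsin 0.3107 = 18.10° from the normal.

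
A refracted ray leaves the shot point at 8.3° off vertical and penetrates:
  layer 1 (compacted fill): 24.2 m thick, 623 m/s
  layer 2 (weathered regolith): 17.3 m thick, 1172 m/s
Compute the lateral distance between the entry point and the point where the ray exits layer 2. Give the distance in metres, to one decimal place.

8.4 m

Ray parameter p = sin 8.3° / 623 m/s = 2.3171e-04 s/m.
Layer 1: θ = 8.30°; offset = 24.2·tan 8.30° = 3.530 m.
Layer 2: sin θ = p·1172 = 0.2716 → θ = 15.76°; offset = 17.3·tan 15.76° = 4.882 m.
Total horizontal offset = 8.412 m.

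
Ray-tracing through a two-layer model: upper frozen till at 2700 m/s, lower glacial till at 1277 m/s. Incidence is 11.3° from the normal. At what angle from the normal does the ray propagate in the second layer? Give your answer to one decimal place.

Snell's law: sin θ₂ = (V₂/V₁)·sin θ₁ = (1277/2700)·sin 11.3° = 0.0927.
θ₂ = sin⁻¹(0.0927) = 5.32° (from vertical).

5.3°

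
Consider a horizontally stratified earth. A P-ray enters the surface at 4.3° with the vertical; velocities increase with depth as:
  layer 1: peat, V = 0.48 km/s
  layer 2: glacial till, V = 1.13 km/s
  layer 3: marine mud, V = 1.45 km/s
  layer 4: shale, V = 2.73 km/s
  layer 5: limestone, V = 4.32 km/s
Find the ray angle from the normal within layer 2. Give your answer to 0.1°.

10.2°

Snell's law across each interface conserves sin θ / V, so sin θ_2 = V_2·sin θ₁/V₁.
sin θ_2 = 1.13 × sin 4.3° / 0.48 = 0.1765.
θ_2 = 10.17° from the vertical.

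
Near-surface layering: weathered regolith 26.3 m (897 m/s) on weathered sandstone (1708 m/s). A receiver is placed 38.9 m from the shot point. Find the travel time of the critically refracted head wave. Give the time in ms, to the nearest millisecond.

θ_c = arcsin(V₁/V₂) = arcsin(897/1708) = 31.68°, cos θ_c = 0.8510.
Intercept time tᵢ = 2h cos θ_c / V₁ = 2·26.3·0.8510/897 = 0.04990 s.
t = x/V₂ + tᵢ = 38.9/1708 + 0.04990 = 0.07268 s.

73 ms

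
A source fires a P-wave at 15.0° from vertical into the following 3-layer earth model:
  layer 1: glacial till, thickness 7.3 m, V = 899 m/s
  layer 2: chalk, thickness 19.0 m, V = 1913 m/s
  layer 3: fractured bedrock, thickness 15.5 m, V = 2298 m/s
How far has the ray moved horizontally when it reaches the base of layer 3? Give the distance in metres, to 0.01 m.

28.17 m

Apply Snell's law at each interface; in layer i the horizontal offset is hᵢ·tan θᵢ.
Layer 1: θ = 15.00°; offset = 7.3·tan 15.00° = 1.9560 m.
Layer 2: sin θ = 1913·sin 15.0°/899 = 0.5507, θ = 33.42°; offset = 19.0·tan 33.42° = 12.5369 m.
Layer 3: sin θ = 2298·sin 15.0°/899 = 0.6616, θ = 41.42°; offset = 15.5·tan 41.42° = 13.6752 m.
Summing the layer offsets gives 28.1681 m.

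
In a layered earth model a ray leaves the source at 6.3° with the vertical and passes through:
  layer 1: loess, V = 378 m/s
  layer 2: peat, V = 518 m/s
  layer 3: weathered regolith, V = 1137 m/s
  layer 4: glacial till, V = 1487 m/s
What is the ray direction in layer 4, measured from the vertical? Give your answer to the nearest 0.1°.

25.6°

Snell's law across each interface conserves sin θ / V, so sin θ_4 = V_4·sin θ₁/V₁.
sin θ_4 = 1487 × sin 6.3° / 378 = 0.4317.
θ_4 = arcsin 0.4317 = 25.57°.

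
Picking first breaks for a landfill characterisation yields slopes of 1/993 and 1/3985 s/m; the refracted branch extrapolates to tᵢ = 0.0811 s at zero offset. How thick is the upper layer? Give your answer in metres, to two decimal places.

41.58 m

θ_c = arcsin(993/3985) = 14.43°; cos θ_c = 0.9685.
tᵢ = 2h cos θ_c/V₁ ⇒ h = tᵢ·V₁/(2 cos θ_c) = 0.0811·993/(2·0.9685) = 41.58 m.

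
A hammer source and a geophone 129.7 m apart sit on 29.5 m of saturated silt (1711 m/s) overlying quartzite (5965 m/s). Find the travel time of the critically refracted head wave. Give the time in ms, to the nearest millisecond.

θ_c = arcsin(V₁/V₂) = arcsin(1711/5965) = 16.67°, cos θ_c = 0.9580.
Intercept time tᵢ = 2h cos θ_c / V₁ = 2·29.5·0.9580/1711 = 0.03303 s.
t = x/V₂ + tᵢ = 129.7/5965 + 0.03303 = 0.05478 s.

55 ms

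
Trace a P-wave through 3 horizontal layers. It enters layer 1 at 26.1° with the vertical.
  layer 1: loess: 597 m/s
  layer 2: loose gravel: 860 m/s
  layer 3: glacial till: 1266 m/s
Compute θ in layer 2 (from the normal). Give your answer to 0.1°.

Snell's law across each interface conserves sin θ / V, so sin θ_2 = V_2·sin θ₁/V₁.
sin θ_2 = 860 × sin 26.1° / 597 = 0.6337.
θ_2 = 39.33° from the vertical.

39.3°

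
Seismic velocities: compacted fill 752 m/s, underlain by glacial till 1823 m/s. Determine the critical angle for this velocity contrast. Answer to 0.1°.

At critical incidence the refracted ray runs along the interface (θ₂ = 90°), so sin θ_c = V₁/V₂.
θ_c = arcsin(752/1823) = arcsin 0.4125 = 24.36°.

24.4°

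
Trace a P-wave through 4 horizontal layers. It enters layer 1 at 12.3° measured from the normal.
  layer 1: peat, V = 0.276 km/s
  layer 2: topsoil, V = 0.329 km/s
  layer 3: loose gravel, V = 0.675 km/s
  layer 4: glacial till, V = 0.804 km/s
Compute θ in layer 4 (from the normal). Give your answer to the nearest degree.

38°

Snell's law across each interface conserves sin θ / V, so sin θ_4 = V_4·sin θ₁/V₁.
sin θ_4 = 0.804 × sin 12.3° / 0.276 = 0.6206.
θ_4 = 38.36° from the vertical.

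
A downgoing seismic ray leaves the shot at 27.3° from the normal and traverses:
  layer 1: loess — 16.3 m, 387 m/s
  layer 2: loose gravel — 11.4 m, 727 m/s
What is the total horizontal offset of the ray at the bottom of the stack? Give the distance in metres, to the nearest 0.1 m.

Apply Snell's law at each interface; in layer i the horizontal offset is hᵢ·tan θᵢ.
Layer 1: θ = 27.30°; offset = 16.3·tan 27.30° = 8.413 m.
Layer 2: sin θ = 727·sin 27.3°/387 = 0.8616, θ = 59.50°; offset = 11.4·tan 59.50° = 19.351 m.
Total horizontal offset = 27.764 m.

27.8 m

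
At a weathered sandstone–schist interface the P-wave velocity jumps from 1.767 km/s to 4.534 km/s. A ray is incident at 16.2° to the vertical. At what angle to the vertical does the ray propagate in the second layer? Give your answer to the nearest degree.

sin θ₁/V₁ = sin θ₂/V₂ ⇒ sin θ₂ = 4.534·sin 16.2°/1.767 = 4.534·0.2790/1.767 = 0.7159.
θ₂ = sin⁻¹(0.7159) = 45.71° (from vertical).

46°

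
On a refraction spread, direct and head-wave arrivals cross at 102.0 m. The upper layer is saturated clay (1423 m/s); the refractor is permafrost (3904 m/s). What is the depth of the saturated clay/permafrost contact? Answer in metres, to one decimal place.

x_cross = 2h·√((V₂+V₁)/(V₂−V₁)) → h = x_cross / (2·√((V₂+V₁)/(V₂−V₁))).
√((V₂+V₁)/(V₂−V₁)) = √((3904+1423)/(3904−1423)) = 1.4653.
h = 102.0 / (2·1.4653) = 34.81 m.

34.8 m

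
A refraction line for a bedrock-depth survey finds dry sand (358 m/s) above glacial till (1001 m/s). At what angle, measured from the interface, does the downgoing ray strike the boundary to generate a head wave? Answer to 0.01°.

At critical incidence the refracted ray runs along the interface (θ₂ = 90°), so sin θ_c = V₁/V₂.
θ_c = arcsin(358/1001) = arcsin 0.3576 = 20.96°.
Measured from the interface: 90° − 20.96° = 69.04°.

69.04°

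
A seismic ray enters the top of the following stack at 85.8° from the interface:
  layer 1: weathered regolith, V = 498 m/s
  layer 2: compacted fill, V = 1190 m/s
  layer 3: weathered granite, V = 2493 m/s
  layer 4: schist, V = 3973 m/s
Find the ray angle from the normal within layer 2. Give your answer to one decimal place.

10.1°

From the normal: θ₁ = 90° − 85.8° = 4.2°.
Ray parameter p = sin 4.2° / 498 = 1.4706e-04 s/m.
sin θ_2 = p·V_2 = 1.4706e-04 × 1190 = 0.1750.
θ_2 = arcsin 0.1750 = 10.08°.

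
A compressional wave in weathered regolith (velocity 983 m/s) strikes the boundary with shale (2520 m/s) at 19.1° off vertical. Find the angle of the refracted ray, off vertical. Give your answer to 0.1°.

57.0°

sin θ₁/V₁ = sin θ₂/V₂ ⇒ sin θ₂ = 2520·sin 19.1°/983 = 2520·0.3272/983 = 0.8388.
θ₂ = arcsin 0.8388 = 57.02° from the normal.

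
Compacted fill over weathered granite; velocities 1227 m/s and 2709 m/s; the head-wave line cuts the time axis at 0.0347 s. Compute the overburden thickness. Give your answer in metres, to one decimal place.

23.9 m

h = tᵢ·V₁·V₂ / (2·√(V₂²−V₁²)).
√(V₂²−V₁²) = √(2709² − 1227²) = 2415.2 m/s.
h = 0.0347 s × 1227 × 2709 / (2 × 2415.2) = 23.88 m.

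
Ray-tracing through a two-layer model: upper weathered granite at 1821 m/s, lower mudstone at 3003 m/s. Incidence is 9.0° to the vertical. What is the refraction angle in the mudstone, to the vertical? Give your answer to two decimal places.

14.95°

sin θ₁/V₁ = sin θ₂/V₂ ⇒ sin θ₂ = 3003·sin 9.0°/1821 = 3003·0.1564/1821 = 0.2580.
θ₂ = sin⁻¹(0.2580) = 14.95° (from vertical).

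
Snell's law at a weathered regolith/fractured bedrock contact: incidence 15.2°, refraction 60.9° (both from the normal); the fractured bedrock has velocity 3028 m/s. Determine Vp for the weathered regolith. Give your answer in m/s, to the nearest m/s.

Snell's law: sin 15.2°/V₁ = sin 60.9°/V₂.
V₁ = V₂·sin 15.2°/sin 60.9° = 3028 × 0.3001 = 908.60 m/s.

909 m/s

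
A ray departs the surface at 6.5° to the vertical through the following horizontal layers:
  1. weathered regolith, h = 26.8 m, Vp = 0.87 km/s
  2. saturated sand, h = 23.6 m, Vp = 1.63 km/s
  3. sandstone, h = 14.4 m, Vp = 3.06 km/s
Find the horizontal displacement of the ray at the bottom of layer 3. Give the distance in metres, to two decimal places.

14.43 m

Apply Snell's law at each interface; in layer i the horizontal offset is hᵢ·tan θᵢ.
Layer 1: θ = 6.50°; offset = 26.8·tan 6.50° = 3.0535 m.
Layer 2: sin θ = 1.63·sin 6.5°/0.87 = 0.2121, θ = 12.25°; offset = 23.6·tan 12.25° = 5.1219 m.
Layer 3: sin θ = 3.06·sin 6.5°/0.87 = 0.3982, θ = 23.46°; offset = 14.4·tan 23.46° = 6.2504 m.
Σ offsets = 14.4258 m.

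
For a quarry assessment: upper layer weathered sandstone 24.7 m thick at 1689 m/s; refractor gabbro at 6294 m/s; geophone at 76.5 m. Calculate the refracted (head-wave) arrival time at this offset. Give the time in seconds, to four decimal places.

0.0403 s

θ_c = arcsin(V₁/V₂) = arcsin(1689/6294) = 15.57°, cos θ_c = 0.9633.
Intercept time tᵢ = 2h cos θ_c / V₁ = 2·24.7·0.9633/1689 = 0.02818 s.
t = x/V₂ + tᵢ = 76.5/6294 + 0.02818 = 0.04033 s.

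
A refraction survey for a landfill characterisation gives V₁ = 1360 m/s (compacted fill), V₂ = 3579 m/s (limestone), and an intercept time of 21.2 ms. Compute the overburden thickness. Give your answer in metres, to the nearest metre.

h = tᵢ·V₁·V₂ / (2·√(V₂²−V₁²)).
√(V₂²−V₁²) = √(3579² − 1360²) = 3310.5 m/s.
h = 0.0212 s × 1360 × 3579 / (2 × 3310.5) = 15.59 m.

16 m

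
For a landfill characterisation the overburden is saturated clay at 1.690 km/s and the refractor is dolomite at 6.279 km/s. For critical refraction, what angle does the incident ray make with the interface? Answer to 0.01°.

At critical incidence the refracted ray runs along the interface (θ₂ = 90°), so sin θ_c = V₁/V₂.
θ_c = arcsin(1.690/6.279) = arcsin 0.2692 = 15.61°.
Measured from the interface: 90° − 15.61° = 74.39°.

74.39°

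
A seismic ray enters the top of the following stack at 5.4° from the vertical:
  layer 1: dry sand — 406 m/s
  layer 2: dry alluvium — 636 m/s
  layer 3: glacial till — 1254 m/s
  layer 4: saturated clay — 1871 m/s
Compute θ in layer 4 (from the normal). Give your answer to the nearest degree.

Ray parameter p = sin 5.4° / 406 = 2.3179e-04 s/m.
sin θ_4 = p·V_4 = 2.3179e-04 × 1871 = 0.4337.
θ_4 = arcsin 0.4337 = 25.70°.

26°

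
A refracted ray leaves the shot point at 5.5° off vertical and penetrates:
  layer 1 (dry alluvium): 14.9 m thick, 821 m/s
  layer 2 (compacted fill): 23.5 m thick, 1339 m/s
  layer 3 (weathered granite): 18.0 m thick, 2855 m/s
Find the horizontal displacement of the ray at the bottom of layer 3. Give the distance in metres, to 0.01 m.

11.52 m

Apply Snell's law at each interface; in layer i the horizontal offset is hᵢ·tan θᵢ.
Layer 1: θ = 5.50°; offset = 14.9·tan 5.50° = 1.4347 m.
Layer 2: sin θ = 1339·sin 5.5°/821 = 0.1563, θ = 8.99°; offset = 23.5·tan 8.99° = 3.7192 m.
Layer 3: sin θ = 2855·sin 5.5°/821 = 0.3333, θ = 19.47°; offset = 18.0·tan 19.47° = 6.3633 m.
Σ offsets = 11.5172 m.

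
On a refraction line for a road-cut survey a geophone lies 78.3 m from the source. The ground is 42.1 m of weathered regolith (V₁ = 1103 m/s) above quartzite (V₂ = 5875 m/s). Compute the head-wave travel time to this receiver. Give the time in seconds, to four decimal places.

0.0883 s

θ_c = arcsin(V₁/V₂) = arcsin(1103/5875) = 10.82°, cos θ_c = 0.9822.
Intercept time tᵢ = 2h cos θ_c / V₁ = 2·42.1·0.9822/1103 = 0.07498 s.
t = x/V₂ + tᵢ = 78.3/5875 + 0.07498 = 0.08831 s.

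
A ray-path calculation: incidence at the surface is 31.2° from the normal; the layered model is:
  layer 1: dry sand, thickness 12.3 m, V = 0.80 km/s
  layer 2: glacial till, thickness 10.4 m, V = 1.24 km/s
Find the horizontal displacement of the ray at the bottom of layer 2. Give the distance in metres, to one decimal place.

Ray parameter p = sin 31.2° / 0.80 km/s = 6.4753e-01 s/km.
Layer 1: θ = 31.20°; offset = 12.3·tan 31.20° = 7.449 m.
Layer 2: sin θ = p·1.24 = 0.8029 → θ = 53.41°; offset = 10.4·tan 53.41° = 14.010 m.
Total horizontal offset = 21.459 m.

21.5 m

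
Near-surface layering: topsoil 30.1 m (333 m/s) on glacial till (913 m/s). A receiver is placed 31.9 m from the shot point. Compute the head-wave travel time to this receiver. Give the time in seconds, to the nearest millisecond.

0.203 s

θ_c = arcsin(V₁/V₂) = arcsin(333/913) = 21.39°, cos θ_c = 0.9311.
Intercept time tᵢ = 2h cos θ_c / V₁ = 2·30.1·0.9311/333 = 0.16833 s.
t = x/V₂ + tᵢ = 31.9/913 + 0.16833 = 0.20327 s.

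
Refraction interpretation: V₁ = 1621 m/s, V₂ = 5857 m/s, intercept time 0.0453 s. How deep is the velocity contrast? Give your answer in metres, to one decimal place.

θ_c = arcsin(1621/5857) = 16.07°; cos θ_c = 0.9609.
tᵢ = 2h cos θ_c/V₁ ⇒ h = tᵢ·V₁/(2 cos θ_c) = 0.0453·1621/(2·0.9609) = 38.21 m.

38.2 m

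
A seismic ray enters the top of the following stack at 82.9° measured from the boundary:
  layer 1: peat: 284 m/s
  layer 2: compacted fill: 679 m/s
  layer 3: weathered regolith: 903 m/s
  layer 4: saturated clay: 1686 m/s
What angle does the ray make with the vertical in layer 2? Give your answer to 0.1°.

From the normal: θ₁ = 90° − 82.9° = 7.1°.
Ray parameter p = sin 7.1° / 284 = 4.3522e-04 s/m.
sin θ_2 = p·V_2 = 4.3522e-04 × 679 = 0.2955.
θ_2 = 17.19° from the vertical.

17.2°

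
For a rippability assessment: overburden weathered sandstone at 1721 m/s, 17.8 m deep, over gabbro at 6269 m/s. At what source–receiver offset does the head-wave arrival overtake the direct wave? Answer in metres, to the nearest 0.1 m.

47.2 m

θ_c = arcsin(1721/6269) = 15.93°, so cos θ_c = 0.9616 and tᵢ = 2h cos θ_c/V₁ = 0.0199 s.
At crossover x/V₁ = x/V₂ + tᵢ ⇒ x = tᵢ/(1/V₁ − 1/V₂) = 0.01989/(5.8106e-04 − 1.5952e-04) = 47.19 m.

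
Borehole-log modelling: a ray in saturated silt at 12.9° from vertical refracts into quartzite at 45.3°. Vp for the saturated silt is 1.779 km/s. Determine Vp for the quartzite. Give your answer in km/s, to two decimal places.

5.66 km/s

sin 12.9° = 0.2233; sin 45.3° = 0.7108.
V₂ = V₁·(sin θ₂/sin θ₁) = 1.779·(0.7108/0.2233) = 5.66 km/s.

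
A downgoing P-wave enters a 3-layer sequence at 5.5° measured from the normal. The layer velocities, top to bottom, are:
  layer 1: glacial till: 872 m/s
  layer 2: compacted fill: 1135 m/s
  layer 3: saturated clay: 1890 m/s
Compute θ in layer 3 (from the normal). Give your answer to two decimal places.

11.99°

Snell's law across each interface conserves sin θ / V, so sin θ_3 = V_3·sin θ₁/V₁.
sin θ_3 = 1890 × sin 5.5° / 872 = 0.2077.
θ_3 = 11.99° from the vertical.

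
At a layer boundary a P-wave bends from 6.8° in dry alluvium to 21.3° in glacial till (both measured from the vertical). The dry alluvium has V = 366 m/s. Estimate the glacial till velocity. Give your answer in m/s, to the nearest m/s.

Snell's law: sin 6.8°/V₁ = sin 21.3°/V₂.
V₂ = V₁·sin 21.3°/sin 6.8° = 366 × 3.0679 = 1122.85 m/s.

1123 m/s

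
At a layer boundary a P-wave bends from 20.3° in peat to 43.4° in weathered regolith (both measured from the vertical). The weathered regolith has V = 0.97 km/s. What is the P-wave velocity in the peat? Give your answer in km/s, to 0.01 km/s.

Snell's law: sin 20.3°/V₁ = sin 43.4°/V₂.
V₁ = V₂·sin 20.3°/sin 43.4° = 0.97 × 0.5049 = 0.49 km/s.

0.49 km/s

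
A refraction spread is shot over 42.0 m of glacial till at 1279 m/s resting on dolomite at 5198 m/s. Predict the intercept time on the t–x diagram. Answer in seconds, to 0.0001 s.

θ_c = arcsin(V₁/V₂) = arcsin(1279/5198) = 14.24°; cos θ_c = 0.9693.
tᵢ = 2h·cos θ_c / V₁ = 2·42.0·0.9693 / 1279 = 0.06366 s.

0.0637 s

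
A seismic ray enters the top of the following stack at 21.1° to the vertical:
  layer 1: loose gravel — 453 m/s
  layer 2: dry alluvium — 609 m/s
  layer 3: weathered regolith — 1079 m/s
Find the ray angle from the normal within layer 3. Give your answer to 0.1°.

59.0°

Ray parameter p = sin 21.1° / 453 = 7.9469e-04 s/m.
sin θ_3 = p·V_3 = 7.9469e-04 × 1079 = 0.8575.
θ_3 = 59.03° from the vertical.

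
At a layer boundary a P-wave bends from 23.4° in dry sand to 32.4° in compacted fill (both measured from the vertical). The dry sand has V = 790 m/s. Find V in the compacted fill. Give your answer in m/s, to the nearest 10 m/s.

sin 23.4° = 0.3971; sin 32.4° = 0.5358.
V₂ = V₁·(sin θ₂/sin θ₁) = 790·(0.5358/0.3971) = 1065.86 m/s.

1070 m/s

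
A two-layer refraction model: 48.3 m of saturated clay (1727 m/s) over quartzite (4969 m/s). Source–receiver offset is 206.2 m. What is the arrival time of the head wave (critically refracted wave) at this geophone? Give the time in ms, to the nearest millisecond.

θ_c = arcsin(V₁/V₂) = arcsin(1727/4969) = 20.34°, cos θ_c = 0.9377.
Intercept time tᵢ = 2h cos θ_c / V₁ = 2·48.3·0.9377/1727 = 0.05245 s.
t = x/V₂ + tᵢ = 206.2/4969 + 0.05245 = 0.09395 s.

94 ms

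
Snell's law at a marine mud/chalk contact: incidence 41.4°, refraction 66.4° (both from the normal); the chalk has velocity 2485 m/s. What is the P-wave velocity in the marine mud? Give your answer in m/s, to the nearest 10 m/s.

Snell's law: sin 41.4°/V₁ = sin 66.4°/V₂.
V₁ = V₂·sin 41.4°/sin 66.4° = 2485 × 0.7217 = 1793.35 m/s.

1790 m/s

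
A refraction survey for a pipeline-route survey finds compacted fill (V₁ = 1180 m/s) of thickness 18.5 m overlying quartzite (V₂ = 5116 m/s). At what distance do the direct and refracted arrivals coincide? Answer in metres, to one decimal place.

46.8 m

x_cross = 2h·√((V₂+V₁)/(V₂−V₁)).
(V₂+V₁)/(V₂−V₁) = (5116+1180)/(5116−1180) = 1.5996; √ = 1.2648.
x_cross = 2·18.5·1.2648 = 46.80 m.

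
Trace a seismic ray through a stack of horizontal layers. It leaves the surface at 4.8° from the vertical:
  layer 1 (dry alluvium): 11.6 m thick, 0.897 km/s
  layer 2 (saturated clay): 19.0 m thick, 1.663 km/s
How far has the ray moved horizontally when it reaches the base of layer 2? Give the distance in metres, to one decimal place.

Apply Snell's law at each interface; in layer i the horizontal offset is hᵢ·tan θᵢ.
Layer 1: θ = 4.80°; offset = 11.6·tan 4.80° = 0.974 m.
Layer 2: sin θ = 1.663·sin 4.8°/0.897 = 0.1551, θ = 8.92°; offset = 19.0·tan 8.92° = 2.984 m.
Σ offsets = 3.958 m.

4.0 m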